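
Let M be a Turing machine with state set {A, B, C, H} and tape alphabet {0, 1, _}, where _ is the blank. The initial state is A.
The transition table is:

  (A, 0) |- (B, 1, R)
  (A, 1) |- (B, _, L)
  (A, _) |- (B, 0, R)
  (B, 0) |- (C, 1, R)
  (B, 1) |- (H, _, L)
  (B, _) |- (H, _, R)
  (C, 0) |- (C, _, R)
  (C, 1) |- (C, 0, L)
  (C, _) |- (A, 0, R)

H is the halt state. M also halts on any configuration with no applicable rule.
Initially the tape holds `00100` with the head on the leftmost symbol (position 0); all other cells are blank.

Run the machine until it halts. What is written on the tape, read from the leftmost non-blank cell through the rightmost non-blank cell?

011___00

state=A head=0 tape=_[0]0100____   (A,0)→(B,1,R)
state=B head=1 tape=_1[0]100____   (B,0)→(C,1,R)
state=C head=2 tape=_11[1]00____   (C,1)→(C,0,L)
state=C head=1 tape=_1[1]000____   (C,1)→(C,0,L)
state=C head=0 tape=_[1]0000____   (C,1)→(C,0,L)
state=C head=-1 tape=[_]00000____   (C,_)→(A,0,R)
state=A head=0 tape=0[0]0000____   (A,0)→(B,1,R)
state=B head=1 tape=01[0]000____   (B,0)→(C,1,R)
state=C head=2 tape=011[0]00____   (C,0)→(C,_,R)
state=C head=3 tape=011_[0]0____   (C,0)→(C,_,R)
state=C head=4 tape=011__[0]____   (C,0)→(C,_,R)
state=C head=5 tape=011___[_]___   (C,_)→(A,0,R)
state=A head=6 tape=011___0[_]__   (A,_)→(B,0,R)
state=B head=7 tape=011___00[_]_   (B,_)→(H,_,R)
state=H head=8 tape=011___00_[_]
The non-blank tape span at halt is 011___00.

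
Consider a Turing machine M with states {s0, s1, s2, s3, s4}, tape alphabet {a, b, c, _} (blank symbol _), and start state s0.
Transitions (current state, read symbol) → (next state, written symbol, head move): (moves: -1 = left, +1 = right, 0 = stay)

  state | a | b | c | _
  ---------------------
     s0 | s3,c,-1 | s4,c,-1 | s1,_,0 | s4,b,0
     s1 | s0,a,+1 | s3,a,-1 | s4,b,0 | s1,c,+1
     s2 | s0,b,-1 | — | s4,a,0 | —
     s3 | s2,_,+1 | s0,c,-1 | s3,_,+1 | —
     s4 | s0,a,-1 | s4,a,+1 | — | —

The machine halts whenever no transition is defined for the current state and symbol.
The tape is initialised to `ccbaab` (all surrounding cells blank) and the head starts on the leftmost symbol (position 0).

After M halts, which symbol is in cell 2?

c

state=s0 head=0 tape=[c]cbaab   (s0,c)→(s1,_,0)
state=s1 head=0 tape=[_]cbaab   (s1,_)→(s1,c,+1)
state=s1 head=1 tape=c[c]baab   (s1,c)→(s4,b,0)
state=s4 head=1 tape=c[b]baab   (s4,b)→(s4,a,+1)
state=s4 head=2 tape=ca[b]aab   (s4,b)→(s4,a,+1)
state=s4 head=3 tape=caa[a]ab   (s4,a)→(s0,a,-1)
state=s0 head=2 tape=ca[a]aab   (s0,a)→(s3,c,-1)
state=s3 head=1 tape=c[a]caab   (s3,a)→(s2,_,+1)
state=s2 head=2 tape=c_[c]aab   (s2,c)→(s4,a,0)
state=s4 head=2 tape=c_[a]aab   (s4,a)→(s0,a,-1)
state=s0 head=1 tape=c[_]aaab   (s0,_)→(s4,b,0)
state=s4 head=1 tape=c[b]aaab   (s4,b)→(s4,a,+1)
state=s4 head=2 tape=ca[a]aab   (s4,a)→(s0,a,-1)
state=s0 head=1 tape=c[a]aaab   (s0,a)→(s3,c,-1)
state=s3 head=0 tape=[c]caaab   (s3,c)→(s3,_,+1)
state=s3 head=1 tape=_[c]aaab   (s3,c)→(s3,_,+1)
state=s3 head=2 tape=__[a]aab   (s3,a)→(s2,_,+1)
state=s2 head=3 tape=___[a]ab   (s2,a)→(s0,b,-1)
state=s0 head=2 tape=__[_]bab   (s0,_)→(s4,b,0)
state=s4 head=2 tape=__[b]bab   (s4,b)→(s4,a,+1)
state=s4 head=3 tape=__a[b]ab   (s4,b)→(s4,a,+1)
state=s4 head=4 tape=__aa[a]b   (s4,a)→(s0,a,-1)
state=s0 head=3 tape=__a[a]ab   (s0,a)→(s3,c,-1)
state=s3 head=2 tape=__[a]cab   (s3,a)→(s2,_,+1)
state=s2 head=3 tape=___[c]ab   (s2,c)→(s4,a,0)
state=s4 head=3 tape=___[a]ab   (s4,a)→(s0,a,-1)
state=s0 head=2 tape=__[_]aab   (s0,_)→(s4,b,0)
state=s4 head=2 tape=__[b]aab   (s4,b)→(s4,a,+1)
state=s4 head=3 tape=__a[a]ab   (s4,a)→(s0,a,-1)
state=s0 head=2 tape=__[a]aab   (s0,a)→(s3,c,-1)
state=s3 head=1 tape=_[_]caab
Cell 2 holds c when M halts.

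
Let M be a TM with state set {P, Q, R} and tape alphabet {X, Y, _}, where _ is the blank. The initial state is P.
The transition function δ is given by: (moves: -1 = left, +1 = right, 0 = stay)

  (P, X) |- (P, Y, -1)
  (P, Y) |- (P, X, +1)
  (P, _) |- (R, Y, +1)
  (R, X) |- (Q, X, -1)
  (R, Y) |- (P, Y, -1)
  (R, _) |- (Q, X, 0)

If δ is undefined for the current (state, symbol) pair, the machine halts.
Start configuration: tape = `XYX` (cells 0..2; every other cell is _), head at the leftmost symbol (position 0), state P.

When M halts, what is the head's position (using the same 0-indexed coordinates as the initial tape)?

4

P | __[X]YX__   read X → write Y, move -1, go to P
P | _[_]YYX__   read _ → write Y, move +1, go to R
R | _Y[Y]YX__   read Y → write Y, move -1, go to P
P | _[Y]YYX__   read Y → write X, move +1, go to P
P | _X[Y]YX__   read Y → write X, move +1, go to P
P | _XX[Y]X__   read Y → write X, move +1, go to P
P | _XXX[X]__   read X → write Y, move -1, go to P
P | _XX[X]Y__   read X → write Y, move -1, go to P
P | _X[X]YY__   read X → write Y, move -1, go to P
P | _[X]YYY__   read X → write Y, move -1, go to P
P | [_]YYYY__   read _ → write Y, move +1, go to R
R | Y[Y]YYY__   read Y → write Y, move -1, go to P
P | [Y]YYYY__   read Y → write X, move +1, go to P
P | X[Y]YYY__   read Y → write X, move +1, go to P
P | XX[Y]YY__   read Y → write X, move +1, go to P
P | XXX[Y]Y__   read Y → write X, move +1, go to P
P | XXXX[Y]__   read Y → write X, move +1, go to P
P | XXXXX[_]_   read _ → write Y, move +1, go to R
R | XXXXXY[_]   read _ → write X, move 0, go to Q
Q | XXXXXY[X]
At halt the head is at cell 4.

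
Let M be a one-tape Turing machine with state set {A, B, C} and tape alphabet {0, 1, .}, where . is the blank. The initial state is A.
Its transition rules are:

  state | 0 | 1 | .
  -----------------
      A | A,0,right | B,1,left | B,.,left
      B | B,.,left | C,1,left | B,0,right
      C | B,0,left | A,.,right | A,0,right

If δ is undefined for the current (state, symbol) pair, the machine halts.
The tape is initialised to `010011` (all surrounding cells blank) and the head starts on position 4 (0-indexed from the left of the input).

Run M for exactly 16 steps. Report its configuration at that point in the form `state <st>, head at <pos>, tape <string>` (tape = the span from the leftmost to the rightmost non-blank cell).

A | ...0100[1]1   read 1 → write 1, move left, go to B
B | ...010[0]11   read 0 → write ., move left, go to B
B | ...01[0].11   read 0 → write ., move left, go to B
B | ...0[1]..11   read 1 → write 1, move left, go to C
C | ...[0]1..11   read 0 → write 0, move left, go to B
B | ..[.]01..11   read . → write 0, move right, go to B
B | ..0[0]1..11   read 0 → write ., move left, go to B
B | ..[0].1..11   read 0 → write ., move left, go to B
B | .[.]..1..11   read . → write 0, move right, go to B
B | .0[.].1..11   read . → write 0, move right, go to B
B | .00[.]1..11   read . → write 0, move right, go to B
B | .000[1]..11   read 1 → write 1, move left, go to C
C | .00[0]1..11   read 0 → write 0, move left, go to B
B | .0[0]01..11   read 0 → write ., move left, go to B
B | .[0].01..11   read 0 → write ., move left, go to B
B | [.]..01..11   read . → write 0, move right, go to B
B | 0[.].01..11
After 16 steps: state B, head at -2, tape 0..01..11.

state B, head at -2, tape 0..01..11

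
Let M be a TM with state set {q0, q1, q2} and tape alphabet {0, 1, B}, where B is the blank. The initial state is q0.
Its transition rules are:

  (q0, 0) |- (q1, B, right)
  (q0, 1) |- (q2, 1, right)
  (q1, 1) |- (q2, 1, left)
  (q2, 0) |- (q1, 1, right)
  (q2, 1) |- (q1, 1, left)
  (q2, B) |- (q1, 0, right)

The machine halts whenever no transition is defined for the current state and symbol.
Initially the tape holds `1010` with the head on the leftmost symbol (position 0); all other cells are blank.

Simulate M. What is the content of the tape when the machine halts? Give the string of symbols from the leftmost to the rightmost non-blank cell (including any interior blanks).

q0 | BB[1]010   read 1 → write 1, move right, go to q2
q2 | BB1[0]10   read 0 → write 1, move right, go to q1
q1 | BB11[1]0   read 1 → write 1, move left, go to q2
q2 | BB1[1]10   read 1 → write 1, move left, go to q1
q1 | BB[1]110   read 1 → write 1, move left, go to q2
q2 | B[B]1110   read B → write 0, move right, go to q1
q1 | B0[1]110   read 1 → write 1, move left, go to q2
q2 | B[0]1110   read 0 → write 1, move right, go to q1
q1 | B1[1]110   read 1 → write 1, move left, go to q2
q2 | B[1]1110   read 1 → write 1, move left, go to q1
q1 | [B]11110
The non-blank tape span at halt is 11110.

11110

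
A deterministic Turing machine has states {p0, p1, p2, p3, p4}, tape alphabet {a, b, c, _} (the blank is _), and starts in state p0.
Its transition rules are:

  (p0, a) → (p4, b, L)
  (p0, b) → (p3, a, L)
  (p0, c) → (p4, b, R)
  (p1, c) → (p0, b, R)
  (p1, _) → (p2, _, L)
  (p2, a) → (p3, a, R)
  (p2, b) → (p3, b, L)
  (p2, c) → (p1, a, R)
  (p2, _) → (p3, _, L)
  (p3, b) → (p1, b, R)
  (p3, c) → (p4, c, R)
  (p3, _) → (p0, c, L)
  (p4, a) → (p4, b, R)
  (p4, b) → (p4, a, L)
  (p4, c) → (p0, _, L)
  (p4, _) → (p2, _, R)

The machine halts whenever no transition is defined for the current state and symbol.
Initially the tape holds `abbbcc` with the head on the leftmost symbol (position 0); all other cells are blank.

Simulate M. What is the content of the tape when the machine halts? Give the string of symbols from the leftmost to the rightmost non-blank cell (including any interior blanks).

state=p0 head=0 tape=__[a]bbbcc   (p0,a)→(p4,b,L)
state=p4 head=-1 tape=_[_]bbbbcc   (p4,_)→(p2,_,R)
state=p2 head=0 tape=__[b]bbbcc   (p2,b)→(p3,b,L)
state=p3 head=-1 tape=_[_]bbbbcc   (p3,_)→(p0,c,L)
state=p0 head=-2 tape=[_]cbbbbcc
The non-blank tape span at halt is cbbbbcc.

cbbbbcc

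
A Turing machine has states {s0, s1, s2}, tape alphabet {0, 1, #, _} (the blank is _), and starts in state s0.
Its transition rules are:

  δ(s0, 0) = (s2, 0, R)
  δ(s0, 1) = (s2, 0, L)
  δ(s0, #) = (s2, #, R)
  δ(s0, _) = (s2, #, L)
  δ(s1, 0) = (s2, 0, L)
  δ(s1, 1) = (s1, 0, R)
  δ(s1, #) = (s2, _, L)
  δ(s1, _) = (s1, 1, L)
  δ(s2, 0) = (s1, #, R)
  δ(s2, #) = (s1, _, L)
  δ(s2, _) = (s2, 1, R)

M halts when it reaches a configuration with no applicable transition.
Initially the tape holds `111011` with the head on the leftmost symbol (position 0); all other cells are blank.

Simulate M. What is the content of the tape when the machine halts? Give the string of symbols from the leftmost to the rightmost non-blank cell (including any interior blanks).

s0 | __[1]11011   read 1 → write 0, move L, go to s2
s2 | _[_]011011   read _ → write 1, move R, go to s2
s2 | _1[0]11011   read 0 → write #, move R, go to s1
s1 | _1#[1]1011   read 1 → write 0, move R, go to s1
s1 | _1#0[1]011   read 1 → write 0, move R, go to s1
s1 | _1#00[0]11   read 0 → write 0, move L, go to s2
s2 | _1#0[0]011   read 0 → write #, move R, go to s1
s1 | _1#0#[0]11   read 0 → write 0, move L, go to s2
s2 | _1#0[#]011   read # → write _, move L, go to s1
s1 | _1#[0]_011   read 0 → write 0, move L, go to s2
s2 | _1[#]0_011   read # → write _, move L, go to s1
s1 | _[1]_0_011   read 1 → write 0, move R, go to s1
s1 | _0[_]0_011   read _ → write 1, move L, go to s1
s1 | _[0]10_011   read 0 → write 0, move L, go to s2
s2 | [_]010_011   read _ → write 1, move R, go to s2
s2 | 1[0]10_011   read 0 → write #, move R, go to s1
s1 | 1#[1]0_011   read 1 → write 0, move R, go to s1
s1 | 1#0[0]_011   read 0 → write 0, move L, go to s2
s2 | 1#[0]0_011   read 0 → write #, move R, go to s1
s1 | 1##[0]_011   read 0 → write 0, move L, go to s2
s2 | 1#[#]0_011   read # → write _, move L, go to s1
s1 | 1[#]_0_011   read # → write _, move L, go to s2
s2 | [1]__0_011
The non-blank tape span at halt is 1__0_011.

1__0_011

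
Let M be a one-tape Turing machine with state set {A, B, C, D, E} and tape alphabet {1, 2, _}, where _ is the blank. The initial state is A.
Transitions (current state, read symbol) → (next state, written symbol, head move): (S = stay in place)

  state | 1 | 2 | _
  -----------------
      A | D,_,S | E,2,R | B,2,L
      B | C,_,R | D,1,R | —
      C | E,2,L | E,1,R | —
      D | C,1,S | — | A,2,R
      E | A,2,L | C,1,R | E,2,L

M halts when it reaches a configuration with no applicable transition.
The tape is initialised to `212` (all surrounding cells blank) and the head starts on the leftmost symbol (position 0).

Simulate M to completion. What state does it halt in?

C

A | [2]12__   read 2 → write 2, move R, go to E
E | 2[1]2__   read 1 → write 2, move L, go to A
A | [2]22__   read 2 → write 2, move R, go to E
E | 2[2]2__   read 2 → write 1, move R, go to C
C | 21[2]__   read 2 → write 1, move R, go to E
E | 211[_]_   read _ → write 2, move L, go to E
E | 21[1]2_   read 1 → write 2, move L, go to A
A | 2[1]22_   read 1 → write _, move S, go to D
D | 2[_]22_   read _ → write 2, move R, go to A
A | 22[2]2_   read 2 → write 2, move R, go to E
E | 222[2]_   read 2 → write 1, move R, go to C
C | 2221[_]
No transition is defined for (C, _); M halts in state C.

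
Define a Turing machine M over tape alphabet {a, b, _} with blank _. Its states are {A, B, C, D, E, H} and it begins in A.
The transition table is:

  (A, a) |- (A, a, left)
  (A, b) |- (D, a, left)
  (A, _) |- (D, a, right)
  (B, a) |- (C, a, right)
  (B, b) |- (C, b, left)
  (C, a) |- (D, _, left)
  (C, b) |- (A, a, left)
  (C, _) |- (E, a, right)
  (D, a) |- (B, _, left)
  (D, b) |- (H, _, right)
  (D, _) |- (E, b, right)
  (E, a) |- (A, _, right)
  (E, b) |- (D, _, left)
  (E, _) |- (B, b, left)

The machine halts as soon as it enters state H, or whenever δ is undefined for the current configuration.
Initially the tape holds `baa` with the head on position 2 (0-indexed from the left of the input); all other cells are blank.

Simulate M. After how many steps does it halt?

25

state=A head=2 tape=___ba[a]___   (A,a)→(A,a,left)
state=A head=1 tape=___b[a]a___   (A,a)→(A,a,left)
state=A head=0 tape=___[b]aa___   (A,b)→(D,a,left)
state=D head=-1 tape=__[_]aaa___   (D,_)→(E,b,right)
state=E head=0 tape=__b[a]aa___   (E,a)→(A,_,right)
state=A head=1 tape=__b_[a]a___   (A,a)→(A,a,left)
state=A head=0 tape=__b[_]aa___   (A,_)→(D,a,right)
state=D head=1 tape=__ba[a]a___   (D,a)→(B,_,left)
state=B head=0 tape=__b[a]_a___   (B,a)→(C,a,right)
state=C head=1 tape=__ba[_]a___   (C,_)→(E,a,right)
state=E head=2 tape=__baa[a]___   (E,a)→(A,_,right)
state=A head=3 tape=__baa_[_]__   (A,_)→(D,a,right)
state=D head=4 tape=__baa_a[_]_   (D,_)→(E,b,right)
state=E head=5 tape=__baa_ab[_]   (E,_)→(B,b,left)
state=B head=4 tape=__baa_a[b]b   (B,b)→(C,b,left)
state=C head=3 tape=__baa_[a]bb   (C,a)→(D,_,left)
state=D head=2 tape=__baa[_]_bb   (D,_)→(E,b,right)
state=E head=3 tape=__baab[_]bb   (E,_)→(B,b,left)
state=B head=2 tape=__baa[b]bbb   (B,b)→(C,b,left)
state=C head=1 tape=__ba[a]bbbb   (C,a)→(D,_,left)
state=D head=0 tape=__b[a]_bbbb   (D,a)→(B,_,left)
state=B head=-1 tape=__[b]__bbbb   (B,b)→(C,b,left)
state=C head=-2 tape=_[_]b__bbbb   (C,_)→(E,a,right)
state=E head=-1 tape=_a[b]__bbbb   (E,b)→(D,_,left)
state=D head=-2 tape=_[a]___bbbb   (D,a)→(B,_,left)
state=B head=-3 tape=[_]____bbbb
M halts after 25 transitions.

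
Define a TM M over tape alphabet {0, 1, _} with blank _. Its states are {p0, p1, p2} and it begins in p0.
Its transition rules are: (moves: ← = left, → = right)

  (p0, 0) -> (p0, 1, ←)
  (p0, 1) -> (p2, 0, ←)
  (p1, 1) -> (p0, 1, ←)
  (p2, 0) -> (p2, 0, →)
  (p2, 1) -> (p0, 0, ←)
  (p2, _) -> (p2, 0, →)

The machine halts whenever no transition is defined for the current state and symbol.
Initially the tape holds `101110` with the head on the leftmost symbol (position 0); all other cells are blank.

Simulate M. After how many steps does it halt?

state=p0 head=0 tape=__[1]01110   (p0,1)→(p2,0,←)
state=p2 head=-1 tape=_[_]001110   (p2,_)→(p2,0,→)
state=p2 head=0 tape=_0[0]01110   (p2,0)→(p2,0,→)
state=p2 head=1 tape=_00[0]1110   (p2,0)→(p2,0,→)
state=p2 head=2 tape=_000[1]110   (p2,1)→(p0,0,←)
state=p0 head=1 tape=_00[0]0110   (p0,0)→(p0,1,←)
state=p0 head=0 tape=_0[0]10110   (p0,0)→(p0,1,←)
state=p0 head=-1 tape=_[0]110110   (p0,0)→(p0,1,←)
state=p0 head=-2 tape=[_]1110110
M halts after 8 transitions.

8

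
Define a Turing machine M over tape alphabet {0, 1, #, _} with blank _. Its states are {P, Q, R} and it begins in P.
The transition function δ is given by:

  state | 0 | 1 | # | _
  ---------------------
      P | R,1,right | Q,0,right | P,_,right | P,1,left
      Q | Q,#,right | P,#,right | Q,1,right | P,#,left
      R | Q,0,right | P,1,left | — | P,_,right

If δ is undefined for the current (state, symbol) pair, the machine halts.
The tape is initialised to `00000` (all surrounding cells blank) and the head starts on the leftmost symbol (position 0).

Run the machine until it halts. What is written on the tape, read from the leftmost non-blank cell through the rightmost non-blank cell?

state=P head=0 tape=[0]0000___   (P,0)→(R,1,right)
state=R head=1 tape=1[0]000___   (R,0)→(Q,0,right)
state=Q head=2 tape=10[0]00___   (Q,0)→(Q,#,right)
state=Q head=3 tape=10#[0]0___   (Q,0)→(Q,#,right)
state=Q head=4 tape=10##[0]___   (Q,0)→(Q,#,right)
state=Q head=5 tape=10###[_]__   (Q,_)→(P,#,left)
state=P head=4 tape=10##[#]#__   (P,#)→(P,_,right)
state=P head=5 tape=10##_[#]__   (P,#)→(P,_,right)
state=P head=6 tape=10##__[_]_   (P,_)→(P,1,left)
state=P head=5 tape=10##_[_]1_   (P,_)→(P,1,left)
state=P head=4 tape=10##[_]11_   (P,_)→(P,1,left)
state=P head=3 tape=10#[#]111_   (P,#)→(P,_,right)
state=P head=4 tape=10#_[1]11_   (P,1)→(Q,0,right)
state=Q head=5 tape=10#_0[1]1_   (Q,1)→(P,#,right)
state=P head=6 tape=10#_0#[1]_   (P,1)→(Q,0,right)
state=Q head=7 tape=10#_0#0[_]   (Q,_)→(P,#,left)
state=P head=6 tape=10#_0#[0]#   (P,0)→(R,1,right)
state=R head=7 tape=10#_0#1[#]
The non-blank tape span at halt is 10#_0#1#.

10#_0#1#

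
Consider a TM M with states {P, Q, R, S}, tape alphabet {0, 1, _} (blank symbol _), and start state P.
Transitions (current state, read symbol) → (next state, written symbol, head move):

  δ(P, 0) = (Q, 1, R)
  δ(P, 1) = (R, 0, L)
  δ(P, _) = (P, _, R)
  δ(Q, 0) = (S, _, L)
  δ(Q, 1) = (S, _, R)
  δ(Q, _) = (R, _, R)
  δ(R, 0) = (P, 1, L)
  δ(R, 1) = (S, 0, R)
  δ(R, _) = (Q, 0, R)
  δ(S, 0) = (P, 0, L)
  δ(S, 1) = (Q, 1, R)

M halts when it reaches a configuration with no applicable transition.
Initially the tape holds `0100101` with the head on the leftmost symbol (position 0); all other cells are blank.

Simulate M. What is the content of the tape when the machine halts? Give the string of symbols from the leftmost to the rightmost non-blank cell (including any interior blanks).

1_1_1_0

P | [0]100101_   read 0 → write 1, move R, go to Q
Q | 1[1]00101_   read 1 → write _, move R, go to S
S | 1_[0]0101_   read 0 → write 0, move L, go to P
P | 1[_]00101_   read _ → write _, move R, go to P
P | 1_[0]0101_   read 0 → write 1, move R, go to Q
Q | 1_1[0]101_   read 0 → write _, move L, go to S
S | 1_[1]_101_   read 1 → write 1, move R, go to Q
Q | 1_1[_]101_   read _ → write _, move R, go to R
R | 1_1_[1]01_   read 1 → write 0, move R, go to S
S | 1_1_0[0]1_   read 0 → write 0, move L, go to P
P | 1_1_[0]01_   read 0 → write 1, move R, go to Q
Q | 1_1_1[0]1_   read 0 → write _, move L, go to S
S | 1_1_[1]_1_   read 1 → write 1, move R, go to Q
Q | 1_1_1[_]1_   read _ → write _, move R, go to R
R | 1_1_1_[1]_   read 1 → write 0, move R, go to S
S | 1_1_1_0[_]
The non-blank tape span at halt is 1_1_1_0.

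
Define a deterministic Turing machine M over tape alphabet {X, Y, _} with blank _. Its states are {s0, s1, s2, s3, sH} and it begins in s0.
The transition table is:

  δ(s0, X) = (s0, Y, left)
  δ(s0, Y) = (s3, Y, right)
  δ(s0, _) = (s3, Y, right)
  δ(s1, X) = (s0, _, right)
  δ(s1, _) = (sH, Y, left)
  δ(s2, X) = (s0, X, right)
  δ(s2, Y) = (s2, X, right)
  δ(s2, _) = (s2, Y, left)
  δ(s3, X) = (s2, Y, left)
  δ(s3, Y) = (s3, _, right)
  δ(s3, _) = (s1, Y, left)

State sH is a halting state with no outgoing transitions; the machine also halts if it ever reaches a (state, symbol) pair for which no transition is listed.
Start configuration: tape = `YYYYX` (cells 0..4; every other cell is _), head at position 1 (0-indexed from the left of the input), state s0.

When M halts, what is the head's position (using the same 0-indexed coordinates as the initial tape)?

state=s0 head=1 tape=Y[Y]YYX__   (s0,Y)→(s3,Y,right)
state=s3 head=2 tape=YY[Y]YX__   (s3,Y)→(s3,_,right)
state=s3 head=3 tape=YY_[Y]X__   (s3,Y)→(s3,_,right)
state=s3 head=4 tape=YY__[X]__   (s3,X)→(s2,Y,left)
state=s2 head=3 tape=YY_[_]Y__   (s2,_)→(s2,Y,left)
state=s2 head=2 tape=YY[_]YY__   (s2,_)→(s2,Y,left)
state=s2 head=1 tape=Y[Y]YYY__   (s2,Y)→(s2,X,right)
state=s2 head=2 tape=YX[Y]YY__   (s2,Y)→(s2,X,right)
state=s2 head=3 tape=YXX[Y]Y__   (s2,Y)→(s2,X,right)
state=s2 head=4 tape=YXXX[Y]__   (s2,Y)→(s2,X,right)
state=s2 head=5 tape=YXXXX[_]_   (s2,_)→(s2,Y,left)
state=s2 head=4 tape=YXXX[X]Y_   (s2,X)→(s0,X,right)
state=s0 head=5 tape=YXXXX[Y]_   (s0,Y)→(s3,Y,right)
state=s3 head=6 tape=YXXXXY[_]   (s3,_)→(s1,Y,left)
state=s1 head=5 tape=YXXXX[Y]Y
At halt the head is at cell 5.

5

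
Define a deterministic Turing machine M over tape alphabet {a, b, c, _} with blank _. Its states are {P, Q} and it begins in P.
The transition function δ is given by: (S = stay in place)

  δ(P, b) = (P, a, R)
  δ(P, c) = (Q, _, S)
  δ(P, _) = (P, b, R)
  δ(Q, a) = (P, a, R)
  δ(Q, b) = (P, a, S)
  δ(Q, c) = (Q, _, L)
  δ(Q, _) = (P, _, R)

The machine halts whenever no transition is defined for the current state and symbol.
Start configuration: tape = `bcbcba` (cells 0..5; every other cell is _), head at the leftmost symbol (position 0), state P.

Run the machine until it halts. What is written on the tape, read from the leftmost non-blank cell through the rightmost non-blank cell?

a_a_aa

state=P head=0 tape=[b]cbcba   (P,b)→(P,a,R)
state=P head=1 tape=a[c]bcba   (P,c)→(Q,_,S)
state=Q head=1 tape=a[_]bcba   (Q,_)→(P,_,R)
state=P head=2 tape=a_[b]cba   (P,b)→(P,a,R)
state=P head=3 tape=a_a[c]ba   (P,c)→(Q,_,S)
state=Q head=3 tape=a_a[_]ba   (Q,_)→(P,_,R)
state=P head=4 tape=a_a_[b]a   (P,b)→(P,a,R)
state=P head=5 tape=a_a_a[a]
The non-blank tape span at halt is a_a_aa.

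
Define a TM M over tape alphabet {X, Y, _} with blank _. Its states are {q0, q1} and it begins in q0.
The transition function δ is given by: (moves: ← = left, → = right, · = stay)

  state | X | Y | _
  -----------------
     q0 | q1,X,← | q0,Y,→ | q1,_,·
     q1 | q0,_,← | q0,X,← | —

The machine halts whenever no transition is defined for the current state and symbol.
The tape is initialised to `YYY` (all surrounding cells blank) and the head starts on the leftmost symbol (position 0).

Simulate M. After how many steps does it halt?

4

state=q0 head=0 tape=[Y]YY_   (q0,Y)→(q0,Y,→)
state=q0 head=1 tape=Y[Y]Y_   (q0,Y)→(q0,Y,→)
state=q0 head=2 tape=YY[Y]_   (q0,Y)→(q0,Y,→)
state=q0 head=3 tape=YYY[_]   (q0,_)→(q1,_,·)
state=q1 head=3 tape=YYY[_]
M halts after 4 transitions.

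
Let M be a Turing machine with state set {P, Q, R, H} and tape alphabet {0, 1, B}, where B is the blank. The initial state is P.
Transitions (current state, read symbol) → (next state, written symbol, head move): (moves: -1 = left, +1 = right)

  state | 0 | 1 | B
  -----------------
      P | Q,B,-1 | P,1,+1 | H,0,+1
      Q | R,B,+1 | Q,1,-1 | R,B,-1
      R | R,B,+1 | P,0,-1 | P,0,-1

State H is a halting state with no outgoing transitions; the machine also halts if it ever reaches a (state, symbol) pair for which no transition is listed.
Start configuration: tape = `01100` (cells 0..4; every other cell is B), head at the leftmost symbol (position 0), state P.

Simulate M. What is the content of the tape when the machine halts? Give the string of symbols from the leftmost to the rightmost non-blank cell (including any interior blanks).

00BB1100

state=P head=0 tape=BBB[0]1100   (P,0)→(Q,B,-1)
state=Q head=-1 tape=BB[B]B1100   (Q,B)→(R,B,-1)
state=R head=-2 tape=B[B]BB1100   (R,B)→(P,0,-1)
state=P head=-3 tape=[B]0BB1100   (P,B)→(H,0,+1)
state=H head=-2 tape=0[0]BB1100
The non-blank tape span at halt is 00BB1100.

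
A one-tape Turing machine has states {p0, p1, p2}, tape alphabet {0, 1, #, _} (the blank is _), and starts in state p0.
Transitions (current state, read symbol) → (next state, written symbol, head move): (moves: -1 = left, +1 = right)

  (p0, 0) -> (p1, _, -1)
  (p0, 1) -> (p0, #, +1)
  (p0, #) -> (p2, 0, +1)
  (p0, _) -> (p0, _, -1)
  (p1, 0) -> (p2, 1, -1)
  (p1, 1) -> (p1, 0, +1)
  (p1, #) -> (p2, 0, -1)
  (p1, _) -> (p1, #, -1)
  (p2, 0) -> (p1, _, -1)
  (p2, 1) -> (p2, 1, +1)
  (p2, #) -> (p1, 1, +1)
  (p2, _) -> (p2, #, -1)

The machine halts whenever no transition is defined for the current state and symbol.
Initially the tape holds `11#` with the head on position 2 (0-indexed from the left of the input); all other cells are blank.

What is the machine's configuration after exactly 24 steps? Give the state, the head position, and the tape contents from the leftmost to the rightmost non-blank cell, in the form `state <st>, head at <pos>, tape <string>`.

state=p0 head=2 tape=11[#]__   (p0,#)→(p2,0,+1)
state=p2 head=3 tape=110[_]_   (p2,_)→(p2,#,-1)
state=p2 head=2 tape=11[0]#_   (p2,0)→(p1,_,-1)
state=p1 head=1 tape=1[1]_#_   (p1,1)→(p1,0,+1)
state=p1 head=2 tape=10[_]#_   (p1,_)→(p1,#,-1)
state=p1 head=1 tape=1[0]##_   (p1,0)→(p2,1,-1)
state=p2 head=0 tape=[1]1##_   (p2,1)→(p2,1,+1)
state=p2 head=1 tape=1[1]##_   (p2,1)→(p2,1,+1)
state=p2 head=2 tape=11[#]#_   (p2,#)→(p1,1,+1)
state=p1 head=3 tape=111[#]_   (p1,#)→(p2,0,-1)
state=p2 head=2 tape=11[1]0_   (p2,1)→(p2,1,+1)
state=p2 head=3 tape=111[0]_   (p2,0)→(p1,_,-1)
state=p1 head=2 tape=11[1]__   (p1,1)→(p1,0,+1)
state=p1 head=3 tape=110[_]_   (p1,_)→(p1,#,-1)
state=p1 head=2 tape=11[0]#_   (p1,0)→(p2,1,-1)
state=p2 head=1 tape=1[1]1#_   (p2,1)→(p2,1,+1)
state=p2 head=2 tape=11[1]#_   (p2,1)→(p2,1,+1)
state=p2 head=3 tape=111[#]_   (p2,#)→(p1,1,+1)
state=p1 head=4 tape=1111[_]   (p1,_)→(p1,#,-1)
state=p1 head=3 tape=111[1]#   (p1,1)→(p1,0,+1)
state=p1 head=4 tape=1110[#]   (p1,#)→(p2,0,-1)
state=p2 head=3 tape=111[0]0   (p2,0)→(p1,_,-1)
state=p1 head=2 tape=11[1]_0   (p1,1)→(p1,0,+1)
state=p1 head=3 tape=110[_]0   (p1,_)→(p1,#,-1)
state=p1 head=2 tape=11[0]#0
After 24 steps: state p1, head at 2, tape 110#0.

state p1, head at 2, tape 110#0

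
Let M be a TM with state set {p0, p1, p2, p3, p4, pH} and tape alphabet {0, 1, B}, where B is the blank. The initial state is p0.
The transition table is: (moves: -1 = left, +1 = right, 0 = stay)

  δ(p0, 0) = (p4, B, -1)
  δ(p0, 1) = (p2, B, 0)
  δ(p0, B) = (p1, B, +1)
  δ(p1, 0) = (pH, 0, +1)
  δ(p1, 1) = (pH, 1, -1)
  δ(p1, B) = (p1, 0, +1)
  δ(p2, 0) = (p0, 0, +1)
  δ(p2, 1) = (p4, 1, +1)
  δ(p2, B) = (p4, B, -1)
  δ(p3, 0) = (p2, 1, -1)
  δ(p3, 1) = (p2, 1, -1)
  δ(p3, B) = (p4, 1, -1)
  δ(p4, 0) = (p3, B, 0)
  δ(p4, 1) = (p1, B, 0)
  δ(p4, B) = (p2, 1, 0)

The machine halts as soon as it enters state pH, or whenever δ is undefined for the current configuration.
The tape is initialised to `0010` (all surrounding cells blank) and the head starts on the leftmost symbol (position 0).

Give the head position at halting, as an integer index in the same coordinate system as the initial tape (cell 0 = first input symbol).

p0 | B[0]010   read 0 → write B, move -1, go to p4
p4 | [B]B010   read B → write 1, move 0, go to p2
p2 | [1]B010   read 1 → write 1, move +1, go to p4
p4 | 1[B]010   read B → write 1, move 0, go to p2
p2 | 1[1]010   read 1 → write 1, move +1, go to p4
p4 | 11[0]10   read 0 → write B, move 0, go to p3
p3 | 11[B]10   read B → write 1, move -1, go to p4
p4 | 1[1]110   read 1 → write B, move 0, go to p1
p1 | 1[B]110   read B → write 0, move +1, go to p1
p1 | 10[1]10   read 1 → write 1, move -1, go to pH
pH | 1[0]110
At halt the head is at cell 0.

0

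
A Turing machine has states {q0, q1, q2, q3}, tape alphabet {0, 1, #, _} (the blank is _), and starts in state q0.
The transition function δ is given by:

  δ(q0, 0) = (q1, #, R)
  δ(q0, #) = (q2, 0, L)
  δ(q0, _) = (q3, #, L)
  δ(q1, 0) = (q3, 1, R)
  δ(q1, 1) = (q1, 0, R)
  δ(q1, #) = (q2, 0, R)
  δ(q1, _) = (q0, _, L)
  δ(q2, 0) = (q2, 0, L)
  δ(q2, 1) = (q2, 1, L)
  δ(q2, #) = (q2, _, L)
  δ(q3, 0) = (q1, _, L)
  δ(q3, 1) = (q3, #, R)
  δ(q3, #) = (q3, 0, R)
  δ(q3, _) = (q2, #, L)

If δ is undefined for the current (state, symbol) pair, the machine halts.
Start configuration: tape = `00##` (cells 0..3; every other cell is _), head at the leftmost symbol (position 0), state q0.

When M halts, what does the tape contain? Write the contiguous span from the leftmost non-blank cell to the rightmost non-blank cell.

100#

q0 | _[0]0##_   read 0 → write #, move R, go to q1
q1 | _#[0]##_   read 0 → write 1, move R, go to q3
q3 | _#1[#]#_   read # → write 0, move R, go to q3
q3 | _#10[#]_   read # → write 0, move R, go to q3
q3 | _#100[_]   read _ → write #, move L, go to q2
q2 | _#10[0]#   read 0 → write 0, move L, go to q2
q2 | _#1[0]0#   read 0 → write 0, move L, go to q2
q2 | _#[1]00#   read 1 → write 1, move L, go to q2
q2 | _[#]100#   read # → write _, move L, go to q2
q2 | [_]_100#
The non-blank tape span at halt is 100#.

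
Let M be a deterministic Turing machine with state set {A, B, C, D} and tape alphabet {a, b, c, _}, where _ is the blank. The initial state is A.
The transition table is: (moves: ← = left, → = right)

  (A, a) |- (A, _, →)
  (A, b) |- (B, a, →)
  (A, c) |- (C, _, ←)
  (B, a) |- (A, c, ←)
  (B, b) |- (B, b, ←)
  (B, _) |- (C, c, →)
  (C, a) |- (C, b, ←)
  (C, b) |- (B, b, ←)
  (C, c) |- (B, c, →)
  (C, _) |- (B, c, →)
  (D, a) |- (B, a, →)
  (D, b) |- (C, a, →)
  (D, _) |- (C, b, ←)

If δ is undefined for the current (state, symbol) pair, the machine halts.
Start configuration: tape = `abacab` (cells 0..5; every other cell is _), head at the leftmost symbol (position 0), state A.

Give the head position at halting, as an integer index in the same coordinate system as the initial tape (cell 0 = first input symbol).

state=A head=0 tape=[a]bacab   (A,a)→(A,_,→)
state=A head=1 tape=_[b]acab   (A,b)→(B,a,→)
state=B head=2 tape=_a[a]cab   (B,a)→(A,c,←)
state=A head=1 tape=_[a]ccab   (A,a)→(A,_,→)
state=A head=2 tape=__[c]cab   (A,c)→(C,_,←)
state=C head=1 tape=_[_]_cab   (C,_)→(B,c,→)
state=B head=2 tape=_c[_]cab   (B,_)→(C,c,→)
state=C head=3 tape=_cc[c]ab   (C,c)→(B,c,→)
state=B head=4 tape=_ccc[a]b   (B,a)→(A,c,←)
state=A head=3 tape=_cc[c]cb   (A,c)→(C,_,←)
state=C head=2 tape=_c[c]_cb   (C,c)→(B,c,→)
state=B head=3 tape=_cc[_]cb   (B,_)→(C,c,→)
state=C head=4 tape=_ccc[c]b   (C,c)→(B,c,→)
state=B head=5 tape=_cccc[b]   (B,b)→(B,b,←)
state=B head=4 tape=_ccc[c]b
At halt the head is at cell 4.

4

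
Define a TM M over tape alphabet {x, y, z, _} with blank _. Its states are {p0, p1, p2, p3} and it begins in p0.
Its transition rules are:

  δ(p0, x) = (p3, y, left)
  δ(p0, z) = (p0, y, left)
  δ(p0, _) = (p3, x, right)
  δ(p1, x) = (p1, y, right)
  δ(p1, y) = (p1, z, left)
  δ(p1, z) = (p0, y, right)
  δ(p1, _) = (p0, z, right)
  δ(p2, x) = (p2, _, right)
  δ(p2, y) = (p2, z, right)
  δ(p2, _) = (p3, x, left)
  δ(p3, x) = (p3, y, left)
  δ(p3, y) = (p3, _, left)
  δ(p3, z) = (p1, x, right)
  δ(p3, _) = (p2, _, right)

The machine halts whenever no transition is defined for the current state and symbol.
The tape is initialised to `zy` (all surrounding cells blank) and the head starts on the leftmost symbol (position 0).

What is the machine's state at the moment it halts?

p0

p0 | __[z]y   read z → write y, move left, go to p0
p0 | _[_]yy   read _ → write x, move right, go to p3
p3 | _x[y]y   read y → write _, move left, go to p3
p3 | _[x]_y   read x → write y, move left, go to p3
p3 | [_]y_y   read _ → write _, move right, go to p2
p2 | _[y]_y   read y → write z, move right, go to p2
p2 | _z[_]y   read _ → write x, move left, go to p3
p3 | _[z]xy   read z → write x, move right, go to p1
p1 | _x[x]y   read x → write y, move right, go to p1
p1 | _xy[y]   read y → write z, move left, go to p1
p1 | _x[y]z   read y → write z, move left, go to p1
p1 | _[x]zz   read x → write y, move right, go to p1
p1 | _y[z]z   read z → write y, move right, go to p0
p0 | _yy[z]   read z → write y, move left, go to p0
p0 | _y[y]y
No transition is defined for (p0, y); M halts in state p0.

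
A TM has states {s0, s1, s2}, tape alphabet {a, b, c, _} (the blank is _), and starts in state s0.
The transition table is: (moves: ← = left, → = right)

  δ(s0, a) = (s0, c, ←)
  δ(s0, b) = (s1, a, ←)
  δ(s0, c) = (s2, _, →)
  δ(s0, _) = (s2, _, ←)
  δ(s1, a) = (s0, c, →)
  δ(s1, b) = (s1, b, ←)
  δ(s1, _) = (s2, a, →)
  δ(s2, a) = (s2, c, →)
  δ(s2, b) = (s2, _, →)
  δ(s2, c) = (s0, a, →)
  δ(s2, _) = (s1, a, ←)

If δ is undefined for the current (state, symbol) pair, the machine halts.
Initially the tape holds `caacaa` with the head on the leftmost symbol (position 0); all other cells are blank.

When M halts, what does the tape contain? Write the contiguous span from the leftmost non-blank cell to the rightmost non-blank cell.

state=s0 head=0 tape=[c]aacaa_   (s0,c)→(s2,_,→)
state=s2 head=1 tape=_[a]acaa_   (s2,a)→(s2,c,→)
state=s2 head=2 tape=_c[a]caa_   (s2,a)→(s2,c,→)
state=s2 head=3 tape=_cc[c]aa_   (s2,c)→(s0,a,→)
state=s0 head=4 tape=_cca[a]a_   (s0,a)→(s0,c,←)
state=s0 head=3 tape=_cc[a]ca_   (s0,a)→(s0,c,←)
state=s0 head=2 tape=_c[c]cca_   (s0,c)→(s2,_,→)
state=s2 head=3 tape=_c_[c]ca_   (s2,c)→(s0,a,→)
state=s0 head=4 tape=_c_a[c]a_   (s0,c)→(s2,_,→)
state=s2 head=5 tape=_c_a_[a]_   (s2,a)→(s2,c,→)
state=s2 head=6 tape=_c_a_c[_]   (s2,_)→(s1,a,←)
state=s1 head=5 tape=_c_a_[c]a
The non-blank tape span at halt is c_a_ca.

c_a_ca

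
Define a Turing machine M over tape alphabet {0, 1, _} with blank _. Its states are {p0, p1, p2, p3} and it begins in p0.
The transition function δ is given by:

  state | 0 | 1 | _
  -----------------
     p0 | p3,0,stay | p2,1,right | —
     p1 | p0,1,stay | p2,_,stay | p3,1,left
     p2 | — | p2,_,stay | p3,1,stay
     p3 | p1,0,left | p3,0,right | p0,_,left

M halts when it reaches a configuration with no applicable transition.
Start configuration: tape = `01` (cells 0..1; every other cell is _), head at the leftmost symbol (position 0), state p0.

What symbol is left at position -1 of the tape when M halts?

p0 | ___[0]1   read 0 → write 0, move stay, go to p3
p3 | ___[0]1   read 0 → write 0, move left, go to p1
p1 | __[_]01   read _ → write 1, move left, go to p3
p3 | _[_]101   read _ → write _, move left, go to p0
p0 | [_]_101
Cell -1 holds 1 when M halts.

1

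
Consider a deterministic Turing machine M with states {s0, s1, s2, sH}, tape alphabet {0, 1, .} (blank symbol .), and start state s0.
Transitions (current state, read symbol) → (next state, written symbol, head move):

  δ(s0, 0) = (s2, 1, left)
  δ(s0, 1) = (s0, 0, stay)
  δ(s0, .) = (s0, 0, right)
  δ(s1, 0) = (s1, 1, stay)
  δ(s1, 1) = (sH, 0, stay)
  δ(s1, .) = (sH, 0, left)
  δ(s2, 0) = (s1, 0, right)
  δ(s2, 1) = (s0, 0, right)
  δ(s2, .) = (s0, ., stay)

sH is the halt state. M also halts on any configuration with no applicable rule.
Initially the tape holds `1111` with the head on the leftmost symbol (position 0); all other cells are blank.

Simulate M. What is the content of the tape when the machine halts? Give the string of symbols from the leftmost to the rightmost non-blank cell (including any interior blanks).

s0 | .[1]111   read 1 → write 0, move stay, go to s0
s0 | .[0]111   read 0 → write 1, move left, go to s2
s2 | [.]1111   read . → write ., move stay, go to s0
s0 | [.]1111   read . → write 0, move right, go to s0
s0 | 0[1]111   read 1 → write 0, move stay, go to s0
s0 | 0[0]111   read 0 → write 1, move left, go to s2
s2 | [0]1111   read 0 → write 0, move right, go to s1
s1 | 0[1]111   read 1 → write 0, move stay, go to sH
sH | 0[0]111
The non-blank tape span at halt is 00111.

00111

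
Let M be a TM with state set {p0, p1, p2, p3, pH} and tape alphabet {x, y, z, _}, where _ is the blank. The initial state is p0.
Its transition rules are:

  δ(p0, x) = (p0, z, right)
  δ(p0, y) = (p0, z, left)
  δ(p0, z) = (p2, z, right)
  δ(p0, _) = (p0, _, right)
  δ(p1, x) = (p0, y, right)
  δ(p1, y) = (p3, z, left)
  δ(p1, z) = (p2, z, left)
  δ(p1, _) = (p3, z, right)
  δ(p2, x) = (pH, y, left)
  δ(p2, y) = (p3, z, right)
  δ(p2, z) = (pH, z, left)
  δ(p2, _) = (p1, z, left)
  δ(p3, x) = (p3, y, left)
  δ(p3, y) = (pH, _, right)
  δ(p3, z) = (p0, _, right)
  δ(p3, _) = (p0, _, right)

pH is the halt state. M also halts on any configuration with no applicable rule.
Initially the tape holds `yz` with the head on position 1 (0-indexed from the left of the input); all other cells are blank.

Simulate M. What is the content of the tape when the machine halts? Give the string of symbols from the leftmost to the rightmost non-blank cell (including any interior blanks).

z_zzzz

p0 | __y[z]__   read z → write z, move right, go to p2
p2 | __yz[_]_   read _ → write z, move left, go to p1
p1 | __y[z]z_   read z → write z, move left, go to p2
p2 | __[y]zz_   read y → write z, move right, go to p3
p3 | __z[z]z_   read z → write _, move right, go to p0
p0 | __z_[z]_   read z → write z, move right, go to p2
p2 | __z_z[_]   read _ → write z, move left, go to p1
p1 | __z_[z]z   read z → write z, move left, go to p2
p2 | __z[_]zz   read _ → write z, move left, go to p1
p1 | __[z]zzz   read z → write z, move left, go to p2
p2 | _[_]zzzz   read _ → write z, move left, go to p1
p1 | [_]zzzzz   read _ → write z, move right, go to p3
p3 | z[z]zzzz   read z → write _, move right, go to p0
p0 | z_[z]zzz   read z → write z, move right, go to p2
p2 | z_z[z]zz   read z → write z, move left, go to pH
pH | z_[z]zzz
The non-blank tape span at halt is z_zzzz.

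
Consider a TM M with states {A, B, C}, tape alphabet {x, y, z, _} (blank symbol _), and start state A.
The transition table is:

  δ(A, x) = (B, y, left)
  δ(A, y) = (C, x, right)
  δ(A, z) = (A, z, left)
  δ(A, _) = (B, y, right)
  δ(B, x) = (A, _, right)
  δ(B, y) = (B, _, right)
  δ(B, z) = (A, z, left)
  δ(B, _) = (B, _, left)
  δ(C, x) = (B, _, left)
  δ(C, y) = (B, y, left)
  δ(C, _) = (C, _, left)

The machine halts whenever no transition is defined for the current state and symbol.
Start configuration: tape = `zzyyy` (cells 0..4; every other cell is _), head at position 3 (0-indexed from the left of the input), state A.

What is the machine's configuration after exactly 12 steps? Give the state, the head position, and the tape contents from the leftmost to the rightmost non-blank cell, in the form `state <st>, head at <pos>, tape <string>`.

state A, head at -1, tape zz

A | _zzy[y]y_   read y → write x, move right, go to C
C | _zzyx[y]_   read y → write y, move left, go to B
B | _zzy[x]y_   read x → write _, move right, go to A
A | _zzy_[y]_   read y → write x, move right, go to C
C | _zzy_x[_]   read _ → write _, move left, go to C
C | _zzy_[x]_   read x → write _, move left, go to B
B | _zzy[_]__   read _ → write _, move left, go to B
B | _zz[y]___   read y → write _, move right, go to B
B | _zz_[_]__   read _ → write _, move left, go to B
B | _zz[_]___   read _ → write _, move left, go to B
B | _z[z]____   read z → write z, move left, go to A
A | _[z]z____   read z → write z, move left, go to A
A | [_]zz____
After 12 steps: state A, head at -1, tape zz.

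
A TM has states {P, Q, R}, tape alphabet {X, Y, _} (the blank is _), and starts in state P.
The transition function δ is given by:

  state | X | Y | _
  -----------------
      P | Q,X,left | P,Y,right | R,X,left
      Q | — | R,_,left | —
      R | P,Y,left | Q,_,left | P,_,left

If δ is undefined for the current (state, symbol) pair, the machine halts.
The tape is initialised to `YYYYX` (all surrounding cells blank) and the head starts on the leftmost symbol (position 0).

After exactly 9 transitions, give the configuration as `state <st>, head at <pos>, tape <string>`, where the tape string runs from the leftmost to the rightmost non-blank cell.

state Q, head at -1, tape X

state=P head=0 tape=_[Y]YYYX   (P,Y)→(P,Y,right)
state=P head=1 tape=_Y[Y]YYX   (P,Y)→(P,Y,right)
state=P head=2 tape=_YY[Y]YX   (P,Y)→(P,Y,right)
state=P head=3 tape=_YYY[Y]X   (P,Y)→(P,Y,right)
state=P head=4 tape=_YYYY[X]   (P,X)→(Q,X,left)
state=Q head=3 tape=_YYY[Y]X   (Q,Y)→(R,_,left)
state=R head=2 tape=_YY[Y]_X   (R,Y)→(Q,_,left)
state=Q head=1 tape=_Y[Y]__X   (Q,Y)→(R,_,left)
state=R head=0 tape=_[Y]___X   (R,Y)→(Q,_,left)
state=Q head=-1 tape=[_]____X
After 9 steps: state Q, head at -1, tape X.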